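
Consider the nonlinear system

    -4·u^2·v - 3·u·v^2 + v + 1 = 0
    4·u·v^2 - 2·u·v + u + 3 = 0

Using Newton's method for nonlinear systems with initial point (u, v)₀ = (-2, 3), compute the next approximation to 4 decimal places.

(-1.4927, 2.0165)

At (-2, 3): F = (10.0000, -59.0000).
Jacobian J = [[-8·u·v - 3·v^2, -4·u^2 - 6·u·v + 1], [4·v^2 - 2·v + 1, 8·u·v - 2·u]].
At the point, J = [[21.0000, 21.0000], [31.0000, -44.0000]] (det J = -1575.0000).
Solving J·Δ = −F gives Δ = (0.5073, -0.9835).
Then the next iterate is (u, v)₁ = (-1.4927, 2.0165).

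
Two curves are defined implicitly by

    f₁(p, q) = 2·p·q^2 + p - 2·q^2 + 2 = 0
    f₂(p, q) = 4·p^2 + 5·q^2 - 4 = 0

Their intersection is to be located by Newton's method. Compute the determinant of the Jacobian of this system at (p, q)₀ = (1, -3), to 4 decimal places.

-570.0000

J = [[2·q^2 + 1, 4·p·q - 4·q], [8·p, 10·q]].
At the point, J = [[19.0000, 0.0000], [8.0000, -30.0000]].
det J = -570.0000.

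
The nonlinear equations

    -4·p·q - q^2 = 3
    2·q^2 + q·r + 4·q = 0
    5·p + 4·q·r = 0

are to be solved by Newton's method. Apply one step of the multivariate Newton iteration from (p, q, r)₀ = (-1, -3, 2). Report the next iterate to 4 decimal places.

At (-1, -3, 2): F = (-24.0000, 0.0000, -29.0000).
Jacobian J = [[-4·q, -4·p - 2·q, 0], [0, 4·q + r + 4, q], [5, 4·r, 4·q]].
At the point, J = [[12.0000, 10.0000, 0.0000], [0.0000, -6.0000, -3.0000], [5.0000, 8.0000, -12.0000]] (det J = 1002.0000).
Solving J·Δ = −F gives Δ = (1.4311, 0.6826, -1.3653).
Then the next iterate is (p, q, r)₁ = (0.4311, -2.3174, 0.6347).

(0.4311, -2.3174, 0.6347)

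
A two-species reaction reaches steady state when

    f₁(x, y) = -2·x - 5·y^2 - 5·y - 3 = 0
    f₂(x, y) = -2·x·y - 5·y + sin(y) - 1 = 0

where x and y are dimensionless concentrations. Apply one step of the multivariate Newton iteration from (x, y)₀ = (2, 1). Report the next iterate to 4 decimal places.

At (2, 1): F = (-17.0000, -9.158529).
Jacobian J = [[-2, -10·y - 5], [-2·y, -2·x + cos(y) - 5]].
At the point, J = [[-2.0000, -15.0000], [-2.0000, -8.459698]] (det J = -13.080605).
Solving J·Δ = −F gives Δ = (0.4921, -1.1989).
Then the next iterate is (x, y)₁ = (2.4921, -0.1989).

(2.4921, -0.1989)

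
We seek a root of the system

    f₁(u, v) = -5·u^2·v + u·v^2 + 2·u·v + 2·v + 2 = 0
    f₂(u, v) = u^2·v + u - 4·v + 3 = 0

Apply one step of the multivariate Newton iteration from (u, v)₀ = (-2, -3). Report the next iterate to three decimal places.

(-2.077, 2.438)

At (-2, -3): F = (50.000, 1.000).
Jacobian J = [[-10·u·v + v^2 + 2·v, -5·u^2 + 2·u·v + 2·u + 2], [2·u·v + 1, u^2 - 4]].
At the point, J = [[-57.000, -10.000], [13.000, 0.000]] (det J = 130.000).
Solving J·Δ = −F gives Δ = (-0.077, 5.438).
Then the next iterate is (u, v)₁ = (-2.077, 2.438).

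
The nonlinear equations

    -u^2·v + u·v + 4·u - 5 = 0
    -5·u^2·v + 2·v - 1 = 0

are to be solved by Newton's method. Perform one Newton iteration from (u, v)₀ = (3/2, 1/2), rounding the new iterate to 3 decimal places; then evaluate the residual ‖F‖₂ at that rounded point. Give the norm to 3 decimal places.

At (3/2, 1/2): F = (0.625, -5.625).
Jacobian J = [[-2·u·v + v + 4, -u^2 + u], [-10·u·v, -5·u^2 + 2]].
At the point, J = [[3.000, -0.750], [-7.500, -9.250]] (det J = -33.375).
Solving J·Δ = −F gives Δ = (-0.300, -0.365).
Then the next iterate is (u, v)₁ = (1.200, 0.135).
Re-evaluating at (1.200, 0.135): F = (-0.23240, -1.702), so ‖F‖₂ = 1.718.

1.718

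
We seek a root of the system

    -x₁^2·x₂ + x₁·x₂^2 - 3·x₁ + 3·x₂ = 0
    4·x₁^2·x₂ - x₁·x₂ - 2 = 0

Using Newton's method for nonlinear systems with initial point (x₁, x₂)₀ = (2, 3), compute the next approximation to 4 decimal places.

(1.4577, 1.8860)

At (2, 3): F = (9.0000, 40.0000).
Jacobian J = [[-2·x₁·x₂ + x₂^2 - 3, -x₁^2 + 2·x₁·x₂ + 3], [8·x₁·x₂ - x₂, 4·x₁^2 - x₁]].
At the point, J = [[-6.0000, 11.0000], [45.0000, 14.0000]] (det J = -579.0000).
Solving J·Δ = −F gives Δ = (-0.5423, -1.1140).
Then the next iterate is (x₁, x₂)₁ = (1.4577, 1.8860).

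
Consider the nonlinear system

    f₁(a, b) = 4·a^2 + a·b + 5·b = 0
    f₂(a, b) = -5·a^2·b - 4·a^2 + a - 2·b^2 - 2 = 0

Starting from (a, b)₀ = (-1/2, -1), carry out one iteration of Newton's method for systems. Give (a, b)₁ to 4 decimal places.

At (-1/2, -1): F = (-3.5000, -4.2500).
Jacobian J = [[8·a + b, a + 5], [-10·a·b - 8·a + 1, -5·a^2 - 4·b]].
At the point, J = [[-5.0000, 4.5000], [0.0000, 2.7500]] (det J = -13.7500).
Solving J·Δ = −F gives Δ = (0.6909, 1.5455).
Then the next iterate is (a, b)₁ = (0.1909, 0.5455).

(0.1909, 0.5455)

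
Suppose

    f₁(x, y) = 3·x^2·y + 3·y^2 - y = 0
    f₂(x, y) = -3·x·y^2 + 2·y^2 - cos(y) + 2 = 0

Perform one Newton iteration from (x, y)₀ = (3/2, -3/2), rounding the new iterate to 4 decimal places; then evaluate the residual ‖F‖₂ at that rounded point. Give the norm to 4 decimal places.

At (3/2, -3/2): F = (-1.8750, -3.695737).
Jacobian J = [[6·x·y, 3·x^2 + 6·y - 1], [-3·y^2, -6·x·y + 4·y + sin(y)]].
At the point, J = [[-13.5000, -3.2500], [-6.7500, 6.502505]] (det J = -109.721318).
Solving J·Δ = −F gives Δ = (-0.2206, 0.3394).
Then the next iterate is (x, y)₁ = (1.2794, -1.1606).
Re-evaluating at (1.2794, -1.1606): F = (-0.497657, -0.874831), so ‖F‖₂ = 1.0065.

1.0065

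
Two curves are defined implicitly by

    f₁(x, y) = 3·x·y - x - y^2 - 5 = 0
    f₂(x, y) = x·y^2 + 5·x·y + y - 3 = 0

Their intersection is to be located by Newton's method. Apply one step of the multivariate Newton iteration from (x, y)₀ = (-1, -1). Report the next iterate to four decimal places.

At (-1, -1): F = (-2.0000, 0.0000).
Jacobian J = [[3·y - 1, 3·x - 2·y], [y^2 + 5·y, 2·x·y + 5·x + 1]].
At the point, J = [[-4.0000, -1.0000], [-4.0000, -2.0000]] (det J = 4.0000).
Solving J·Δ = −F gives Δ = (-1.0000, 2.0000).
Then the next iterate is (x, y)₁ = (-2.0000, 1.0000).

(-2.0000, 1.0000)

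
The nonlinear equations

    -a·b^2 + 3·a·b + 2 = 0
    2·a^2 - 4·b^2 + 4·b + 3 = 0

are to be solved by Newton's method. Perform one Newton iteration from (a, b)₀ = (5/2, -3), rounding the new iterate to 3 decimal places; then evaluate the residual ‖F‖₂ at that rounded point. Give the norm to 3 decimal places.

13.610

At (5/2, -3): F = (-43.000, -32.500).
Jacobian J = [[-b^2 + 3·b, -2·a·b + 3·a], [4·a, -8·b + 4]].
At the point, J = [[-18.000, 22.500], [10.000, 28.000]] (det J = -729.000).
Solving J·Δ = −F gives Δ = (-0.648, 1.392).
Then the next iterate is (a, b)₁ = (1.852, -1.608).
Re-evaluating at (1.852, -1.608): F = (-11.72270, -6.91485), so ‖F‖₂ = 13.610.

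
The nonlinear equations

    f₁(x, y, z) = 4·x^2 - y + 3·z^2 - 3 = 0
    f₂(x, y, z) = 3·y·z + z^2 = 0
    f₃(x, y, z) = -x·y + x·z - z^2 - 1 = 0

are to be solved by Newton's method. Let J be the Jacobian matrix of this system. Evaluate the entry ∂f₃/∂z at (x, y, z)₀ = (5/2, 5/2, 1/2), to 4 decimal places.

∂f₃/∂z = x - 2·z.
At (5/2, 5/2, 1/2) this is 1.5000.

1.5000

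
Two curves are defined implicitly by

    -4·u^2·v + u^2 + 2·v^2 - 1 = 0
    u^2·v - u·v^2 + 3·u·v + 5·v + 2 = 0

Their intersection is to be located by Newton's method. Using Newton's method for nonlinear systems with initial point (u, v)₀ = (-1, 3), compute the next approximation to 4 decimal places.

(-0.5691, 1.0650)

At (-1, 3): F = (6.0000, 20.0000).
Jacobian J = [[-8·u·v + 2·u, -4·u^2 + 4·v], [2·u·v - v^2 + 3·v, u^2 - 2·u·v + 3·u + 5]].
At the point, J = [[22.0000, 8.0000], [-6.0000, 9.0000]] (det J = 246.0000).
Solving J·Δ = −F gives Δ = (0.4309, -1.9350).
Then the next iterate is (u, v)₁ = (-0.5691, 1.0650).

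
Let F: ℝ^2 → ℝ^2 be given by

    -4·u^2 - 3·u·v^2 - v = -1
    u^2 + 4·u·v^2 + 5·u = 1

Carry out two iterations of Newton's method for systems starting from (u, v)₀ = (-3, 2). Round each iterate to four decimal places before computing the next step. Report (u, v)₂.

(-0.3471, 0.9654)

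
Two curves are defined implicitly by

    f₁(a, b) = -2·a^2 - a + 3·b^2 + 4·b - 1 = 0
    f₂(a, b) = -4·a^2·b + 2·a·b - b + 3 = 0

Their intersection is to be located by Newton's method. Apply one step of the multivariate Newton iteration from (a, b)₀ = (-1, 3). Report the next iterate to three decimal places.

(-0.799, 1.291)

At (-1, 3): F = (37.000, -18.000).
Jacobian J = [[-4·a - 1, 6·b + 4], [-8·a·b + 2·b, -4·a^2 + 2·a - 1]].
At the point, J = [[3.000, 22.000], [30.000, -7.000]] (det J = -681.000).
Solving J·Δ = −F gives Δ = (0.201, -1.709).
Then the next iterate is (a, b)₁ = (-0.799, 1.291).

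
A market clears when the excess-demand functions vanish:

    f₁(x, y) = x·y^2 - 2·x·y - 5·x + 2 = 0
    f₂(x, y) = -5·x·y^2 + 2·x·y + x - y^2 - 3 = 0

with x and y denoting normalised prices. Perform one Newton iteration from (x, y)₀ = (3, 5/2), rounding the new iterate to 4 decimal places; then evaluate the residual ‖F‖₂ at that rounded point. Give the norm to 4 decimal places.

11.2887

At (3, 5/2): F = (-9.2500, -85.0000).
Jacobian J = [[y^2 - 2·y - 5, 2·x·y - 2·x], [-5·y^2 + 2·y + 1, -10·x·y + 2·x - 2·y]].
At the point, J = [[-3.7500, 9.0000], [-25.2500, -74.0000]] (det J = 504.7500).
Solving J·Δ = −F gives Δ = (-2.8717, -0.1688).
Then the next iterate is (x, y)₁ = (0.1283, 2.3312).
Re-evaluating at (0.1283, 2.3312): F = (1.457560, -11.194235), so ‖F‖₂ = 11.2887.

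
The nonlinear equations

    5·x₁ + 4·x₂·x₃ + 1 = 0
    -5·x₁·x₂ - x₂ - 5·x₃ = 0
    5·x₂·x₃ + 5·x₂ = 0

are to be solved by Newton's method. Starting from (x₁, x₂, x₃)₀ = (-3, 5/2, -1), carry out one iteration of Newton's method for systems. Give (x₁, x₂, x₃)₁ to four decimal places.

At (-3, 5/2, -1): F = (-24.0000, 40.0000, 0.0000).
Jacobian J = [[5, 4·x₃, 4·x₂], [-5·x₂, -5·x₁ - 1, -5], [0, 5·x₃ + 5, 5·x₂]].
At the point, J = [[5.0000, -4.0000, 10.0000], [-12.5000, 14.0000, -5.0000], [0.0000, 0.0000, 12.5000]] (det J = 250.0000).
Solving J·Δ = −F gives Δ = (8.8000, 5.0000, 0.0000).
Then the next iterate is (x₁, x₂, x₃)₁ = (5.8000, 7.5000, -1.0000).

(5.8000, 7.5000, -1.0000)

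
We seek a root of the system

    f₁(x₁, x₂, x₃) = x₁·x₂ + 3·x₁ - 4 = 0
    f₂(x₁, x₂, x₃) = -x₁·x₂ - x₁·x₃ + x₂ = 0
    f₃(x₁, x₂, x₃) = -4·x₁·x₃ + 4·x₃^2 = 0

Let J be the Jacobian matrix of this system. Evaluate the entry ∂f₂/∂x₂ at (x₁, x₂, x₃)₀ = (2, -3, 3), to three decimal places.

-1.000

∂f₂/∂x₂ = -x₁ + 1.
At (2, -3, 3) this is -1.000.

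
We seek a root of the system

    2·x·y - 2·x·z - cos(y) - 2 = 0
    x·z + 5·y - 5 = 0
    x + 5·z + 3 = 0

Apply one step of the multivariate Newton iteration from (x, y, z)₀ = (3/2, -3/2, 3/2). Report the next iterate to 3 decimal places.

At (3/2, -3/2, 3/2): F = (-11.07074, -10.250, 12.000).
Jacobian J = [[2·y - 2·z, 2·x + sin(y), -2·x], [z, 5, x], [1, 0, 5]].
At the point, J = [[-6.000, 2.00251, -3.000], [1.500, 5.000, 1.500], [1.000, 0.000, 5.000]] (det J = -147.01503).
Solving J·Δ = −F gives Δ = (0.285, 2.702, -2.457).
Then the next iterate is (x, y, z)₁ = (1.785, 1.202, -0.957).

(1.785, 1.202, -0.957)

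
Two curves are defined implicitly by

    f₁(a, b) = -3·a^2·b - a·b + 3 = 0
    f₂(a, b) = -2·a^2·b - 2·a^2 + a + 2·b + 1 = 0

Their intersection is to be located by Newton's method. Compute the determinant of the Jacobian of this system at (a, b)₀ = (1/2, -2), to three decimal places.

J = [[-6·a·b - b, -3·a^2 - a], [-4·a·b - 4·a + 1, -2·a^2 + 2]].
At the point, J = [[8.000, -1.250], [3.000, 1.500]].
det J = 15.750.

15.750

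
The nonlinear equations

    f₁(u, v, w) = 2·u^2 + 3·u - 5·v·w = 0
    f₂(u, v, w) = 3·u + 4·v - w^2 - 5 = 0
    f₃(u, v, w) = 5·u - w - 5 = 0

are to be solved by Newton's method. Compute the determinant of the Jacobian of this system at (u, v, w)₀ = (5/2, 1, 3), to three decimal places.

453.000

J = [[4·u + 3, -5·w, -5·v], [3, 4, -2·w], [5, 0, -1]].
At the point, J = [[13.000, -15.000, -5.000], [3.000, 4.000, -6.000], [5.000, 0.000, -1.000]].
det J = 453.000.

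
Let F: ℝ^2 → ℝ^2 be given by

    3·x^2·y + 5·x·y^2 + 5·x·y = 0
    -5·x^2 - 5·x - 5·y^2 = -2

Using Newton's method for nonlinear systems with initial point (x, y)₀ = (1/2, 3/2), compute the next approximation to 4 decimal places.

At (1/2, 3/2): F = (10.5000, -13.0000).
Jacobian J = [[6·x·y + 5·y^2 + 5·y, 3·x^2 + 10·x·y + 5·x], [-10·x - 5, -10·y]].
At the point, J = [[23.2500, 10.7500], [-10.0000, -15.0000]] (det J = -241.2500).
Solving J·Δ = −F gives Δ = (-0.0736, -0.8176).
Then the next iterate is (x, y)₁ = (0.4264, 0.6824).

(0.4264, 0.6824)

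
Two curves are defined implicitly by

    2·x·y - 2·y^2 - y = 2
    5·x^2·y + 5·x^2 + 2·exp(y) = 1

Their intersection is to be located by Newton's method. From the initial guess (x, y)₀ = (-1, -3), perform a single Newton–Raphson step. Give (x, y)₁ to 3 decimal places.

(-0.801, -1.645)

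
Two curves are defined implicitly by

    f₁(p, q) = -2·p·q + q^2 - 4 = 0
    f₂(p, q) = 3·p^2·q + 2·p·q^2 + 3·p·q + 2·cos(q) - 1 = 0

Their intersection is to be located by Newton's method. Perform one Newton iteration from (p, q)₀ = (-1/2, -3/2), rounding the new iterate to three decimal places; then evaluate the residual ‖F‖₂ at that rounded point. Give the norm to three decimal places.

1.916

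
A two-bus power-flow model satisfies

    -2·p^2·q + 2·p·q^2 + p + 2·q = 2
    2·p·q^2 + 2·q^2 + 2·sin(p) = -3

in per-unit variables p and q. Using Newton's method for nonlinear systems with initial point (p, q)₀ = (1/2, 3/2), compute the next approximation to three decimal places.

(-3.252, 2.918)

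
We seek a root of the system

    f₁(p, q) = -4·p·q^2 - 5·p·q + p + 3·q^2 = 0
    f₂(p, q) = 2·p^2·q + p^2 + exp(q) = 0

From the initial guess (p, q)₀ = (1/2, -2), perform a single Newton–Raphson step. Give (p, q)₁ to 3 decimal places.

(0.590, -0.608)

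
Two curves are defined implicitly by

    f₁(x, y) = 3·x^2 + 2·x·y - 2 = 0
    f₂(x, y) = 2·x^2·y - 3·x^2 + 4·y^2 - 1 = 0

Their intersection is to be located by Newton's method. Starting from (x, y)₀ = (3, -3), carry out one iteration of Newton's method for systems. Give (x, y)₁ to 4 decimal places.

(2.0714, -2.3095)

At (3, -3): F = (7.0000, -46.0000).
Jacobian J = [[6·x + 2·y, 2·x], [4·x·y - 6·x, 2·x^2 + 8·y]].
At the point, J = [[12.0000, 6.0000], [-54.0000, -6.0000]] (det J = 252.0000).
Solving J·Δ = −F gives Δ = (-0.9286, 0.6905).
Then the next iterate is (x, y)₁ = (2.0714, -2.3095).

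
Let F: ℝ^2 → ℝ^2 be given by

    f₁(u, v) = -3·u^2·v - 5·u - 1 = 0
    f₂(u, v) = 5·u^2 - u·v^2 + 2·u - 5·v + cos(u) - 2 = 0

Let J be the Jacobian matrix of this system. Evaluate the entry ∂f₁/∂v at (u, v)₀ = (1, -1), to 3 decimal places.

∂f₁/∂v = -3·u^2.
At (1, -1) this is -3.000.

-3.000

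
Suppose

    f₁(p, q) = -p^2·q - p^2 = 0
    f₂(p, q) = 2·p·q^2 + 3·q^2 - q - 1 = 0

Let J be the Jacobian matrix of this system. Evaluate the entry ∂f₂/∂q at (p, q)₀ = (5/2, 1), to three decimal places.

∂f₂/∂q = 4·p·q + 6·q - 1.
At (5/2, 1) this is 15.000.

15.000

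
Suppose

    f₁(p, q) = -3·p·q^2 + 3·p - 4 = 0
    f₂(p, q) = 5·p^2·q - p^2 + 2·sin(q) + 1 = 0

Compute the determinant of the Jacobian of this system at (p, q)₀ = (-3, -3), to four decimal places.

J = [[-3·q^2 + 3, -6·p·q], [10·p·q - 2·p, 5·p^2 + 2·cos(q)]].
At the point, J = [[-24.0000, -54.0000], [96.0000, 43.020015]].
det J = 4151.5196.

4151.5196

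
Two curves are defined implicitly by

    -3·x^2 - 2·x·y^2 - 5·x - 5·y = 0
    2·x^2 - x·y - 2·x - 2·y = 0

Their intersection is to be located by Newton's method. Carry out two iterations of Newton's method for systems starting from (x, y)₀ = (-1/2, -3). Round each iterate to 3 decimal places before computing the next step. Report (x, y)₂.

(-0.976, 1.715)

At (-1/2, -3): F = (25.750, 6.000).
Jacobian J = [[-6·x - 2·y^2 - 5, -4·x·y - 5], [4·x - y - 2, -x - 2]].
At the point, J = [[-20.000, -11.000], [-1.000, -1.500]] (det J = 19.000).
Solving J·Δ = −F gives Δ = (-1.441, 4.961).
Then the next iterate is (x, y)₁ = (-1.941, 1.961).
Round to (-1.941, 1.961) and repeat: F = (3.52587, 11.30126), J = [[-1.04504, 10.22520], [-11.725, -0.059]].
Δ = (0.965, -0.246), so (x, y)₂ = (-0.976, 1.715).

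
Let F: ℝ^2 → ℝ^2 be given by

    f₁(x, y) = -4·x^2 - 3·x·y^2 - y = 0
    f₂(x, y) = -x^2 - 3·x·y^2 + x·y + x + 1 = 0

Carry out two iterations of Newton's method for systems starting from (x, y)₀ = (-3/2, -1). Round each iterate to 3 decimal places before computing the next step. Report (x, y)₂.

At (-3/2, -1): F = (-3.500, 3.250).
Jacobian J = [[-8·x - 3·y^2, -6·x·y - 1], [-2·x - 3·y^2 + y + 1, -6·x·y + x]].
At the point, J = [[9.000, -10.000], [0.000, -10.500]] (det J = -94.500).
Solving J·Δ = −F gives Δ = (0.733, 0.310).
Then the next iterate is (x, y)₁ = (-0.767, -0.690).
Round to (-0.767, -0.690) and repeat: F = (-0.56765, 1.26945), J = [[4.70770, -4.17538], [0.41570, -3.94238]].
Δ = (0.448, 0.369), so (x, y)₂ = (-0.319, -0.321).

(-0.319, -0.321)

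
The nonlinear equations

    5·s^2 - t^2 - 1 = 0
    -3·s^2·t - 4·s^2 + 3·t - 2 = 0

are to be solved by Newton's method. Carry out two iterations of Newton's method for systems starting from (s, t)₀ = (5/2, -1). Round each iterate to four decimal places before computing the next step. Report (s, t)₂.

(1.3551, -3.7020)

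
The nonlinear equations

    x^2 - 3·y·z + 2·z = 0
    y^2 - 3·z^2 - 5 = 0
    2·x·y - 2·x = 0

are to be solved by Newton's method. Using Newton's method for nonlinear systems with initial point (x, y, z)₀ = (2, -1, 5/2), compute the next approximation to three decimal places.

At (2, -1, 5/2): F = (16.500, -22.750, -8.000).
Jacobian J = [[2·x, -3·z, -3·y + 2], [0, 2·y, -6·z], [2·y - 2, 2·x, 0]].
At the point, J = [[4.000, -7.500, 5.000], [0.000, -2.000, -15.000], [-4.000, 4.000, 0.000]] (det J = -250.000).
Solving J·Δ = −F gives Δ = (-1.780, 0.220, -1.546).
Then the next iterate is (x, y, z)₁ = (0.220, -0.780, 0.954).

(0.220, -0.780, 0.954)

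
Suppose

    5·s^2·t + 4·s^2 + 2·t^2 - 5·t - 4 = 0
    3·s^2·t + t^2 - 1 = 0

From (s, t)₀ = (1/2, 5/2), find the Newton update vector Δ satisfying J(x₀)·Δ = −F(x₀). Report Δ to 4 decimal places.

(0.9128, -2.4297)

At (1/2, 5/2): F = (0.1250, 7.1250).
Jacobian J = [[10·s·t + 8·s, 5·s^2 + 4·t - 5], [6·s·t, 3·s^2 + 2·t]].
At the point, J = [[16.5000, 6.2500], [7.5000, 5.7500]] (det J = 48.0000).
Solving J·Δ = −F gives Δ = (0.9128, -2.4297).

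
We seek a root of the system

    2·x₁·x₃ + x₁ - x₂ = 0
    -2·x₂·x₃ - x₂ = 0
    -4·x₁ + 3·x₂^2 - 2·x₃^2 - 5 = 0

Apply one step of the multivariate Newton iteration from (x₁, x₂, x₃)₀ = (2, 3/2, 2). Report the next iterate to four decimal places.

At (2, 3/2, 2): F = (8.5000, -7.5000, -14.2500).
Jacobian J = [[2·x₃ + 1, -1, 2·x₁], [0, -2·x₃ - 1, -2·x₂], [-4, 6·x₂, -4·x₃]].
At the point, J = [[5.0000, -1.0000, 4.0000], [0.0000, -5.0000, -3.0000], [-4.0000, 9.0000, -8.0000]] (det J = 243.0000).
Solving J·Δ = −F gives Δ = (-0.1307, -0.2809, -2.0319).
Then the next iterate is (x₁, x₂, x₃)₁ = (1.8693, 1.2191, -0.0319).

(1.8693, 1.2191, -0.0319)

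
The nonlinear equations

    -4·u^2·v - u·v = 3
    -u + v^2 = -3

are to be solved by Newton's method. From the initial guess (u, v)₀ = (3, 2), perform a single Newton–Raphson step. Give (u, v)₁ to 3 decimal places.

At (3, 2): F = (-81.000, 4.000).
Jacobian J = [[-8·u·v - v, -4·u^2 - u], [-1, 2·v]].
At the point, J = [[-50.000, -39.000], [-1.000, 4.000]] (det J = -239.000).
Solving J·Δ = −F gives Δ = (-0.703, -1.176).
Then the next iterate is (u, v)₁ = (2.297, 0.824).

(2.297, 0.824)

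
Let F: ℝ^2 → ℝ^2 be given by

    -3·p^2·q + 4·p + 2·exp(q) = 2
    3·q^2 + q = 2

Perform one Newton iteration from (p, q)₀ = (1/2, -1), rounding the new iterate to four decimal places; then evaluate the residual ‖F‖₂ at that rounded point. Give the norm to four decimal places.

0.1349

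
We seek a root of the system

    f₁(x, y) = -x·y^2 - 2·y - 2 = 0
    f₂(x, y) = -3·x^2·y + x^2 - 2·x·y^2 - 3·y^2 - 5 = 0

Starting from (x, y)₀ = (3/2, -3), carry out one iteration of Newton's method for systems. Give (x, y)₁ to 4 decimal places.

(1.4356, -1.7257)

At (3/2, -3): F = (-9.5000, -36.5000).
Jacobian J = [[-y^2, -2·x·y - 2], [-6·x·y + 2·x - 2·y^2, -3·x^2 - 4·x·y - 6·y]].
At the point, J = [[-9.0000, 7.0000], [12.0000, 29.2500]] (det J = -347.2500).
Solving J·Δ = −F gives Δ = (-0.0644, 1.2743).
Then the next iterate is (x, y)₁ = (1.4356, -1.7257).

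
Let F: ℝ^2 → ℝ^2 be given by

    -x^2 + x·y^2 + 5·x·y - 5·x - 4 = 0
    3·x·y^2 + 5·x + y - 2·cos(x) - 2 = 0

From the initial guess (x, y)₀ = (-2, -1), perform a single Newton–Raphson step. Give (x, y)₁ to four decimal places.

(-1.2478, 0.0399)

At (-2, -1): F = (10.0000, -18.167706).
Jacobian J = [[-2·x + y^2 + 5·y - 5, 2·x·y + 5·x], [3·y^2 + 2·sin(x) + 5, 6·x·y + 1]].
At the point, J = [[-5.0000, -6.0000], [6.181405, 13.0000]] (det J = -27.911569).
Solving J·Δ = −F gives Δ = (0.7522, 1.0399).
Then the next iterate is (x, y)₁ = (-1.2478, 0.0399).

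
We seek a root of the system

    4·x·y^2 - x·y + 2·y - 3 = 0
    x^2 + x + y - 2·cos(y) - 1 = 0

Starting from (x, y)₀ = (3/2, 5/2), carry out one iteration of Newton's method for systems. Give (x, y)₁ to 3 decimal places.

(-0.298, 2.654)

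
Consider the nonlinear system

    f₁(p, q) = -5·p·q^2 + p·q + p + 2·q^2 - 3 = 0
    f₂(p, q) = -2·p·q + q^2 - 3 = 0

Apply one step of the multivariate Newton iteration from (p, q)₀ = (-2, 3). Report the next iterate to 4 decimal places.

At (-2, 3): F = (97.0000, 18.0000).
Jacobian J = [[-5·q^2 + q + 1, -10·p·q + p + 4·q], [-2·q, -2·p + 2·q]].
At the point, J = [[-41.0000, 70.0000], [-6.0000, 10.0000]] (det J = 10.0000).
Solving J·Δ = −F gives Δ = (29.0000, 15.6000).
Then the next iterate is (p, q)₁ = (27.0000, 18.6000).

(27.0000, 18.6000)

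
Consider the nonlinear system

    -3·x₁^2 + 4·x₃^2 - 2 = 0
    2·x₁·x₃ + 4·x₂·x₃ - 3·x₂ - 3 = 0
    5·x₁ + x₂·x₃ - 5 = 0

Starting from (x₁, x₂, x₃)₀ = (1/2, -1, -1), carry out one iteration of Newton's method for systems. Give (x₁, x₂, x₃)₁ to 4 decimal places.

(0.8669, -0.6843, -0.9813)

At (1/2, -1, -1): F = (1.2500, 3.0000, -1.5000).
Jacobian J = [[-6·x₁, 0, 8·x₃], [2·x₃, 4·x₃ - 3, 2·x₁ + 4·x₂], [5, x₃, x₂]].
At the point, J = [[-3.0000, 0.0000, -8.0000], [-2.0000, -7.0000, -3.0000], [5.0000, -1.0000, -1.0000]] (det J = -308.0000).
Solving J·Δ = −F gives Δ = (0.3669, 0.3157, 0.0187).
Then the next iterate is (x₁, x₂, x₃)₁ = (0.8669, -0.6843, -0.9813).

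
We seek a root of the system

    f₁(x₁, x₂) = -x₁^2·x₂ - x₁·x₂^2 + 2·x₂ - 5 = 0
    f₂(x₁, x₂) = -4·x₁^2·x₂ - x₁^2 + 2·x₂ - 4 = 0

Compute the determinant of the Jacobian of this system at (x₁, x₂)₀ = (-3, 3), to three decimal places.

-1164.000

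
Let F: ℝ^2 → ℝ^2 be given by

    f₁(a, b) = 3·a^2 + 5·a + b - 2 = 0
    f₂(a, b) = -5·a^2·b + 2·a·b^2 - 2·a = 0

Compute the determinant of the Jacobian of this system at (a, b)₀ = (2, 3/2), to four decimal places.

-108.5000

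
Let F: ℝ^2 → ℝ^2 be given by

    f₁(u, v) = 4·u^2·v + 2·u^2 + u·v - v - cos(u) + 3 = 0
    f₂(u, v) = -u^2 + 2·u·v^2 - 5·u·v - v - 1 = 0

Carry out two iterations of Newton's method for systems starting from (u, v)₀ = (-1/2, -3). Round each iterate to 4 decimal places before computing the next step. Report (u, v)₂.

(-0.1896, 1.1745)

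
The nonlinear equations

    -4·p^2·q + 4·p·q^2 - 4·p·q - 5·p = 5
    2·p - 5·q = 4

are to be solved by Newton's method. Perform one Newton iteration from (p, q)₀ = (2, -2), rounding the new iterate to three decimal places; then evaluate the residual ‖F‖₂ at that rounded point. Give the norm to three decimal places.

61.376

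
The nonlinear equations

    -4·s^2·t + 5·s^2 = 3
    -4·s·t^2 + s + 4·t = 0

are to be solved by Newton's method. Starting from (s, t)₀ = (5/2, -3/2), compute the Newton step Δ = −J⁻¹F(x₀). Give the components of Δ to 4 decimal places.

At (5/2, -3/2): F = (65.7500, -26.0000).
Jacobian J = [[-8·s·t + 10·s, -4·s^2], [-4·t^2 + 1, -8·s·t + 4]].
At the point, J = [[55.0000, -25.0000], [-8.0000, 34.0000]] (det J = 1670.0000).
Solving J·Δ = −F gives Δ = (-0.9494, 0.5413).

(-0.9494, 0.5413)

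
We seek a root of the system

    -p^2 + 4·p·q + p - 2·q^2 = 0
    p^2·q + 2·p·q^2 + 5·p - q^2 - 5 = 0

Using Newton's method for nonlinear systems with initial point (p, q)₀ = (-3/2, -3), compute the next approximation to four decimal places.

(-0.9202, -1.6020)

At (-3/2, -3): F = (-3.7500, -55.2500).
Jacobian J = [[-2·p + 4·q + 1, 4·p - 4·q], [2·p·q + 2·q^2 + 5, p^2 + 4·p·q - 2·q]].
At the point, J = [[-8.0000, 6.0000], [32.0000, 26.2500]] (det J = -402.0000).
Solving J·Δ = −F gives Δ = (0.5798, 1.3980).
Then the next iterate is (p, q)₁ = (-0.9202, -1.6020).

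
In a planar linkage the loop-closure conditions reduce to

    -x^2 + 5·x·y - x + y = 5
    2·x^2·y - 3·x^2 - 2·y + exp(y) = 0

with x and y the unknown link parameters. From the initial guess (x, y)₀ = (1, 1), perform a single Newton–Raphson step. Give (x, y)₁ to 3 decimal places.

At (1, 1): F = (-1.000, -0.28172).
Jacobian J = [[-2·x + 5·y - 1, 5·x + 1], [4·x·y - 6·x, 2·x^2 + exp(y) - 2]].
At the point, J = [[2.000, 6.000], [-2.000, 2.71828]] (det J = 17.43656).
Solving J·Δ = −F gives Δ = (0.059, 0.147).
Then the next iterate is (x, y)₁ = (1.059, 1.147).

(1.059, 1.147)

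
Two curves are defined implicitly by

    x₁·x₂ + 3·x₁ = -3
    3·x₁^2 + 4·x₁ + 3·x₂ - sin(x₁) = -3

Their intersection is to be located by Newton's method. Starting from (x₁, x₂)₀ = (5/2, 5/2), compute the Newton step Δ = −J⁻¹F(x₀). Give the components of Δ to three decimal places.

At (5/2, 5/2): F = (16.750, 38.65153).
Jacobian J = [[x₂ + 3, x₁], [6·x₁ - cos(x₁) + 4, 3]].
At the point, J = [[5.500, 2.500], [19.80114, 3.000]] (det J = -33.00286).
Solving J·Δ = −F gives Δ = (-1.405, -3.608).

(-1.405, -3.608)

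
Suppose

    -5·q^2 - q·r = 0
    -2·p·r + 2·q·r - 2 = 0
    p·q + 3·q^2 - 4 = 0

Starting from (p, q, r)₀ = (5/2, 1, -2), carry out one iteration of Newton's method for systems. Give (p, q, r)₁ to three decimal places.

(-3.250, 1.500, -9.000)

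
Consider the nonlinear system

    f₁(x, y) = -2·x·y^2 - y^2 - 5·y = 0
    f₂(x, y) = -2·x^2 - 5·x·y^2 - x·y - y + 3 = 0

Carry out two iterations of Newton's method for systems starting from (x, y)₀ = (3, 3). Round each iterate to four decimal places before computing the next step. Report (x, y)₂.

(2.2072, 0.6610)

At (3, 3): F = (-78.0000, -162.0000).
Jacobian J = [[-2·y^2, -4·x·y - 2·y - 5], [-4·x - 5·y^2 - y, -10·x·y - x - 1]].
At the point, J = [[-18.0000, -47.0000], [-60.0000, -94.0000]] (det J = -1128.0000).
Solving J·Δ = −F gives Δ = (-0.2500, -1.5638).
Then the next iterate is (x, y)₁ = (2.7500, 1.4362).
Round to (2.7500, 1.4362) and repeat: F = (-20.588358, -45.872469), J = [[-4.125341, -23.6706], [-22.749552, -43.2455]].
Δ = (-0.5428, -0.7752), so (x, y)₂ = (2.2072, 0.6610).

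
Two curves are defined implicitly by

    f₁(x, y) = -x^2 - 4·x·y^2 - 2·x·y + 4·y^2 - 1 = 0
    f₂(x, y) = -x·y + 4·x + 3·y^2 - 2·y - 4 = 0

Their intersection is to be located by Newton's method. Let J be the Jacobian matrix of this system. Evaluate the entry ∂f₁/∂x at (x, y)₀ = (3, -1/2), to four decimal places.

-6.0000

∂f₁/∂x = -2·x - 4·y^2 - 2·y.
At (3, -1/2) this is -6.0000.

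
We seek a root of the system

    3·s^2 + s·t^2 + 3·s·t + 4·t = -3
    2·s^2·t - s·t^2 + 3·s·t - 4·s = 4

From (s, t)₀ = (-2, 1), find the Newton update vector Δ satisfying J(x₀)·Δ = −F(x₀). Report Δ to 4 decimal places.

(1.0556, 0.4259)

At (-2, 1): F = (11.0000, 8.0000).
Jacobian J = [[6·s + t^2 + 3·t, 2·s·t + 3·s + 4], [4·s·t - t^2 + 3·t - 4, 2·s^2 - 2·s·t + 3·s]].
At the point, J = [[-8.0000, -6.0000], [-10.0000, 6.0000]] (det J = -108.0000).
Solving J·Δ = −F gives Δ = (1.0556, 0.4259).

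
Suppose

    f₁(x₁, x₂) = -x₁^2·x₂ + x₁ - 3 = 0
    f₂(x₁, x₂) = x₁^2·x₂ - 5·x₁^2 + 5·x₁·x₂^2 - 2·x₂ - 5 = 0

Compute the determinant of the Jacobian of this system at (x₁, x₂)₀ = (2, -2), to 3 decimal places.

-374.000

J = [[-2·x₁·x₂ + 1, -x₁^2], [2·x₁·x₂ - 10·x₁ + 5·x₂^2, x₁^2 + 10·x₁·x₂ - 2]].
At the point, J = [[9.000, -4.000], [-8.000, -38.000]].
det J = -374.000.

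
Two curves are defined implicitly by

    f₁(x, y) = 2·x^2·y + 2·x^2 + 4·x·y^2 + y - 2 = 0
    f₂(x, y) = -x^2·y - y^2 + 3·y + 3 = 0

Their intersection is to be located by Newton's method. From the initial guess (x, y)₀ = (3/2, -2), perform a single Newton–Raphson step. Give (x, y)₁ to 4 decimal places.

(1.3273, -1.2555)

At (3/2, -2): F = (15.5000, -2.5000).
Jacobian J = [[4·x·y + 4·x + 4·y^2, 2·x^2 + 8·x·y + 1], [-2·x·y, -x^2 - 2·y + 3]].
At the point, J = [[10.0000, -18.5000], [6.0000, 4.7500]] (det J = 158.5000).
Solving J·Δ = −F gives Δ = (-0.1727, 0.7445).
Then the next iterate is (x, y)₁ = (1.3273, -1.2555).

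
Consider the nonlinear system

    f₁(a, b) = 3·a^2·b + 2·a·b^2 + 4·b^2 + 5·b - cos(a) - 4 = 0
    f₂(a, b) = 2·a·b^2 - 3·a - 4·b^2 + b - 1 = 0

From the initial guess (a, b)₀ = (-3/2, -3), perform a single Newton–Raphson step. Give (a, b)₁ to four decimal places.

At (-3/2, -3): F = (-30.320737, -62.5000).
Jacobian J = [[6·a·b + 2·b^2 + sin(a), 3·a^2 + 4·a·b + 8·b + 5], [2·b^2 - 3, 4·a·b - 8·b + 1]].
At the point, J = [[44.002505, 5.7500], [15.0000, 43.0000]] (det J = 1805.857716).
Solving J·Δ = −F gives Δ = (0.5230, 1.2711).
Then the next iterate is (a, b)₁ = (-0.9770, -1.7289).

(-0.9770, -1.7289)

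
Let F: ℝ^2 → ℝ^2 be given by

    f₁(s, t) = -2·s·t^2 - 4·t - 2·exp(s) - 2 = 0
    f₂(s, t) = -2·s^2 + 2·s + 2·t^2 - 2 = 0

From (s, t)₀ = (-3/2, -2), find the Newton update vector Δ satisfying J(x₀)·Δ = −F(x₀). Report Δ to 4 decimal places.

(0.8408, 0.6533)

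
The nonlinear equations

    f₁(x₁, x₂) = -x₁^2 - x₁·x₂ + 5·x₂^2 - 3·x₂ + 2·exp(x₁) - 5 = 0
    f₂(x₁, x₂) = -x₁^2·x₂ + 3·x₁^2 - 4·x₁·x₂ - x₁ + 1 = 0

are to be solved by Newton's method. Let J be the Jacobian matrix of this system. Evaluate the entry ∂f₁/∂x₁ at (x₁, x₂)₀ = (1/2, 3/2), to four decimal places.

0.7974

∂f₁/∂x₁ = -2·x₁ - x₂ + 2·exp(x₁).
At (1/2, 3/2) this is 0.7974.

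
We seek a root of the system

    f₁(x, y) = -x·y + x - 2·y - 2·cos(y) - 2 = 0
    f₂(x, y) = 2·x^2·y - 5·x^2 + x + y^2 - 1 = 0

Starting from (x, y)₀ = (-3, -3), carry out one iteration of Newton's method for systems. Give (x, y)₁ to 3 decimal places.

(-56.056, 301.063)

At (-3, -3): F = (-6.02002, -94.000).
Jacobian J = [[-y + 1, -x + 2·sin(y) - 2], [4·x·y - 10·x + 1, 2·x^2 + 2·y]].
At the point, J = [[4.000, 0.71776], [67.000, 12.000]] (det J = -0.08992).
Solving J·Δ = −F gives Δ = (-53.056, 304.063).
Then the next iterate is (x, y)₁ = (-56.056, 301.063).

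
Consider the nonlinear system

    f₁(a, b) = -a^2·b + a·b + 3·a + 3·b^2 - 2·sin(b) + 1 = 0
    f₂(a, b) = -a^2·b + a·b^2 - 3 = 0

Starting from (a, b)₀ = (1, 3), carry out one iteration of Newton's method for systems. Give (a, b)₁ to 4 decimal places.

(2.5624, 1.4626)

At (1, 3): F = (30.717760, 3.0000).
Jacobian J = [[-2·a·b + b + 3, -a^2 + a + 6·b - 2·cos(b)], [-2·a·b + b^2, -a^2 + 2·a·b]].
At the point, J = [[0.0000, 19.979985], [3.0000, 5.0000]] (det J = -59.939955).
Solving J·Δ = −F gives Δ = (1.5624, -1.5374).
Then the next iterate is (a, b)₁ = (2.5624, 1.4626).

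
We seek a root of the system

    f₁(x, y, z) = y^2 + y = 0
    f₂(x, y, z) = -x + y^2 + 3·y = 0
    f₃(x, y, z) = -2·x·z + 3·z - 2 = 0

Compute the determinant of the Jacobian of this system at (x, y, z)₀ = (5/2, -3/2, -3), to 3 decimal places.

4.000

J = [[0, 2·y + 1, 0], [-1, 2·y + 3, 0], [-2·z, 0, -2·x + 3]].
At the point, J = [[0.000, -2.000, 0.000], [-1.000, 0.000, 0.000], [6.000, 0.000, -2.000]].
det J = 4.000.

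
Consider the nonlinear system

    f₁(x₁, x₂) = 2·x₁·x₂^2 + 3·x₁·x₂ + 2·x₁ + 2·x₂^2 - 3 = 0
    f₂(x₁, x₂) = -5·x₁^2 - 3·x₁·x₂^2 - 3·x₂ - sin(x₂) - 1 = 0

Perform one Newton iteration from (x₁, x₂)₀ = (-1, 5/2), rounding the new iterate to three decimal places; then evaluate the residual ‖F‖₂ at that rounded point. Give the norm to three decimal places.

1.882

At (-1, 5/2): F = (-12.500, 4.65153).
Jacobian J = [[2·x₂^2 + 3·x₂ + 2, 4·x₁·x₂ + 3·x₁ + 4·x₂], [-10·x₁ - 3·x₂^2, -6·x₁·x₂ - cos(x₂) - 3]].
At the point, J = [[22.000, -3.000], [-8.750, 12.80114]] (det J = 255.37516).
Solving J·Δ = −F gives Δ = (0.572, 0.028).
Then the next iterate is (x₁, x₂)₁ = (-0.428, 2.528).
Re-evaluating at (-0.428, 2.528): F = (0.20910, -1.86996), so ‖F‖₂ = 1.882.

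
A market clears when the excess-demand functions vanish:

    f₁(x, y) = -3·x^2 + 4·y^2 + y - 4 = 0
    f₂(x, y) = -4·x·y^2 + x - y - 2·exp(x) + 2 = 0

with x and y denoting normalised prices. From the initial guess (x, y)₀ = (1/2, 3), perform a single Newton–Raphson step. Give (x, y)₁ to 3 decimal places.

At (1/2, 3): F = (34.250, -21.79744).
Jacobian J = [[-6·x, 8·y + 1], [-4·y^2 - 2·exp(x) + 1, -8·x·y - 1]].
At the point, J = [[-3.000, 25.000], [-38.29744, -13.000]] (det J = 996.43606).
Solving J·Δ = −F gives Δ = (-0.100, -1.382).
Then the next iterate is (x, y)₁ = (0.400, 1.618).

(0.400, 1.618)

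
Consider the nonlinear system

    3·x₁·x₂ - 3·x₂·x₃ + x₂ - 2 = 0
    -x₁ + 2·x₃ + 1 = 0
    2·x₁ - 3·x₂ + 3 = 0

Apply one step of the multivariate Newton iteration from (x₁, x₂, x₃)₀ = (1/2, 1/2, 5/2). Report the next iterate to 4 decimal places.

(-1.2581, 0.1613, -1.1290)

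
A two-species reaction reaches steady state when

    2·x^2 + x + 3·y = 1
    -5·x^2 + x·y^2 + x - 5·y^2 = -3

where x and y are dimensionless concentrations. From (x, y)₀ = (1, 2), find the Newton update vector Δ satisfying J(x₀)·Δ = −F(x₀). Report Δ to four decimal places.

At (1, 2): F = (8.0000, -17.0000).
Jacobian J = [[4·x + 1, 3], [-10·x + y^2 + 1, 2·x·y - 10·y]].
At the point, J = [[5.0000, 3.0000], [-5.0000, -16.0000]] (det J = -65.0000).
Solving J·Δ = −F gives Δ = (-1.1846, -0.6923).

(-1.1846, -0.6923)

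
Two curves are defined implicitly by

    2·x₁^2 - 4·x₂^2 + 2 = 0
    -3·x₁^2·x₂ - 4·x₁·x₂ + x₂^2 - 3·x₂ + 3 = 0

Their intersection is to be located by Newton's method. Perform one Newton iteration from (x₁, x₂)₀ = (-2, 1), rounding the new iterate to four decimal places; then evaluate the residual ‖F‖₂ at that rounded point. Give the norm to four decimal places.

0.3265

At (-2, 1): F = (6.0000, -3.0000).
Jacobian J = [[4·x₁, -8·x₂], [-6·x₁·x₂ - 4·x₂, -3·x₁^2 - 4·x₁ + 2·x₂ - 3]].
At the point, J = [[-8.0000, -8.0000], [8.0000, -5.0000]] (det J = 104.0000).
Solving J·Δ = −F gives Δ = (0.5192, 0.2308).
Then the next iterate is (x₁, x₂)₁ = (-1.4808, 1.2308).
Re-evaluating at (-1.4808, 1.2308): F = (0.326063, 0.016164), so ‖F‖₂ = 0.3265.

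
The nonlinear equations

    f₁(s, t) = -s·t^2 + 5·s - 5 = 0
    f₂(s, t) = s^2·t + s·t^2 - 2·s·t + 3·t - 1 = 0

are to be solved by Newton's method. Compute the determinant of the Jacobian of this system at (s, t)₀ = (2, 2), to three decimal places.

J = [[-t^2 + 5, -2·s·t], [2·s·t + t^2 - 2·t, s^2 + 2·s·t - 2·s + 3]].
At the point, J = [[1.000, -8.000], [8.000, 11.000]].
det J = 75.000.

75.000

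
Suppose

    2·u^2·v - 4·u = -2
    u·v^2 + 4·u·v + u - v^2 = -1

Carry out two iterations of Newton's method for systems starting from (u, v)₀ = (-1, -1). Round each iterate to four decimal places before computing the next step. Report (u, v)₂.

(0.5000, -1.5000)

At (-1, -1): F = (4.0000, 2.0000).
Jacobian J = [[4·u·v - 4, 2·u^2], [v^2 + 4·v + 1, 2·u·v + 4·u - 2·v]].
At the point, J = [[0.0000, 2.0000], [-2.0000, 0.0000]] (det J = 4.0000).
Solving J·Δ = −F gives Δ = (1.0000, -2.0000).
Then the next iterate is (u, v)₁ = (0.0000, -3.0000).
Round to (0.0000, -3.0000) and repeat: F = (2.0000, -8.0000), J = [[-4.0000, 0.0000], [-2.0000, 6.0000]].
Δ = (0.5000, 1.5000), so (u, v)₂ = (0.5000, -1.5000).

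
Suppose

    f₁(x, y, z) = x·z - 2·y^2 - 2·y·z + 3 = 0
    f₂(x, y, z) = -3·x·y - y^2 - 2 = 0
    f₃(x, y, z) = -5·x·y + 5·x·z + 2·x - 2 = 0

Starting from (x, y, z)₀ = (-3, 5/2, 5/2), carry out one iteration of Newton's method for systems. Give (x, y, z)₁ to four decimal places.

At (-3, 5/2, 5/2): F = (-29.5000, 14.2500, -8.0000).
Jacobian J = [[z, -4·y - 2·z, x - 2·y], [-3·y, -3·x - 2·y, 0], [-5·y + 5·z + 2, -5·x, 5·x]].
At the point, J = [[2.5000, -15.0000, -8.0000], [-7.5000, 4.0000, 0.0000], [2.0000, 15.0000, -15.0000]] (det J = 2501.5000).
Solving J·Δ = −F gives Δ = (1.3601, -1.0123, -1.3643).
Then the next iterate is (x, y, z)₁ = (-1.6399, 1.4877, 1.1357).

(-1.6399, 1.4877, 1.1357)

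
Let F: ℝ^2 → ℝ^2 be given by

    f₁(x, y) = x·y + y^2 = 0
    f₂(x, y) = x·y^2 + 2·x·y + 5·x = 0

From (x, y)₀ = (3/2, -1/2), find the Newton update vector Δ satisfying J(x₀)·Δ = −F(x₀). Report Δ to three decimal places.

At (3/2, -1/2): F = (-0.500, 6.375).
Jacobian J = [[y, x + 2·y], [y^2 + 2·y + 5, 2·x·y + 2·x]].
At the point, J = [[-0.500, 0.500], [4.250, 1.500]] (det J = -2.875).
Solving J·Δ = −F gives Δ = (-1.370, -0.370).

(-1.370, -0.370)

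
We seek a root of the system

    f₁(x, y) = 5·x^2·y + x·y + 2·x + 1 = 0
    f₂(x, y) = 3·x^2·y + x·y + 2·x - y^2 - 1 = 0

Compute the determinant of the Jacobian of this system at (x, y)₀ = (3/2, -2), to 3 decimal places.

-138.000

J = [[10·x·y + y + 2, 5·x^2 + x], [6·x·y + y + 2, 3·x^2 + x - 2·y]].
At the point, J = [[-30.000, 12.750], [-18.000, 12.250]].
det J = -138.000.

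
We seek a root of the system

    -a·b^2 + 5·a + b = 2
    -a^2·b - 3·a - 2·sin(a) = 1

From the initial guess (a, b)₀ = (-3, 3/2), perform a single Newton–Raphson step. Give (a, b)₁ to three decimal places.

(-1.748, 2.031)

At (-3, 3/2): F = (-8.750, -5.21776).
Jacobian J = [[-b^2 + 5, -2·a·b + 1], [-2·a·b - 2·cos(a) - 3, -a^2]].
At the point, J = [[2.750, 10.000], [7.97998, -9.000]] (det J = -104.54985).
Solving J·Δ = −F gives Δ = (1.252, 0.531).
Then the next iterate is (a, b)₁ = (-1.748, 2.031).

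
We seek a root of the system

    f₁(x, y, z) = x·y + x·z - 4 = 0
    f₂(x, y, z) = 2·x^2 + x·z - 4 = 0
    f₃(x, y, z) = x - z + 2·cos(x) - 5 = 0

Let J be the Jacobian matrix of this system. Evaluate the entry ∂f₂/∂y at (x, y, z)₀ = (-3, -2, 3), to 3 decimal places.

0.000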